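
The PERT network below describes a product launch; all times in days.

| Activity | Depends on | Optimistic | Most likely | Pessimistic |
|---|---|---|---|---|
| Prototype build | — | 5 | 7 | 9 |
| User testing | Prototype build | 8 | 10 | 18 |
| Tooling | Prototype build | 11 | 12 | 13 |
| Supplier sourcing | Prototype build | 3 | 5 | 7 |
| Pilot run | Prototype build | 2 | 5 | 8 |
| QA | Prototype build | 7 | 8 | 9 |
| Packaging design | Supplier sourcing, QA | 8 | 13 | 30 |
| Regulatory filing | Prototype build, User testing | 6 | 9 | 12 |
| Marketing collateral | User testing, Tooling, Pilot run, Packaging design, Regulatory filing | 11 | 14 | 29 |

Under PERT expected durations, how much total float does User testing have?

te_Prototype build = (5 + 4·7 + 9)/6 = 42/6 = 7
te_User testing = (8 + 4·10 + 18)/6 = 66/6 = 11
te_Tooling = (11 + 4·12 + 13)/6 = 72/6 = 12
te_Supplier sourcing = (3 + 4·5 + 7)/6 = 30/6 = 5
te_Pilot run = (2 + 4·5 + 8)/6 = 30/6 = 5
te_QA = (7 + 4·8 + 9)/6 = 48/6 = 8
te_Packaging design = (8 + 4·13 + 30)/6 = 90/6 = 15
te_Regulatory filing = (6 + 4·9 + 12)/6 = 54/6 = 9
te_Marketing collateral = (11 + 4·14 + 29)/6 = 96/6 = 16

Forward pass:
ES_Prototype build = 0; EF_Prototype build = 7
ES_User testing = 7; EF_User testing = 7+11 = 18
ES_Tooling = 7; EF_Tooling = 7+12 = 19
ES_Supplier sourcing = 7; EF_Supplier sourcing = 7+5 = 12
ES_Pilot run = 7; EF_Pilot run = 7+5 = 12
ES_QA = 7; EF_QA = 7+8 = 15
ES_Packaging design = max(EF_Supplier sourcing=12, EF_QA=15) = 15; EF_Packaging design = 15+15 = 30
ES_Regulatory filing = max(EF_Prototype build=7, EF_User testing=18) = 18; EF_Regulatory filing = 18+9 = 27
ES_Marketing collateral = max(EF_User testing=18, EF_Tooling=19, EF_Pilot run=12, EF_Packaging design=30, EF_Regulatory filing=27) = 30; EF_Marketing collateral = 30+16 = 46
Expected project duration μ = 46 days. Critical path: Prototype build → QA → Packaging design → Marketing collateral.

Backward pass:
LF_Marketing collateral = 46; LS_Marketing collateral = 46−16 = 30
LF_Regulatory filing = LS_Marketing collateral = 30; LS_Regulatory filing = 30−9 = 21
LF_Packaging design = LS_Marketing collateral = 30; LS_Packaging design = 30−15 = 15
LF_QA = LS_Packaging design = 15; LS_QA = 15−8 = 7
LF_Pilot run = LS_Marketing collateral = 30; LS_Pilot run = 30−5 = 25
LF_Supplier sourcing = LS_Packaging design = 15; LS_Supplier sourcing = 15−5 = 10
LF_Tooling = LS_Marketing collateral = 30; LS_Tooling = 30−12 = 18
LF_User testing = min(LS_Regulatory filing=21, LS_Marketing collateral=30) = 21; LS_User testing = 21−11 = 10
LF_Prototype build = min(LS_User testing=10, LS_Tooling=18, LS_Supplier sourcing=10, LS_Pilot run=25, LS_QA=7, LS_Regulatory filing=21) = 7; LS_Prototype build = 7−7 = 0
Slack_User testing = LS_User testing − ES_User testing = 10 − 7 = 3

3 days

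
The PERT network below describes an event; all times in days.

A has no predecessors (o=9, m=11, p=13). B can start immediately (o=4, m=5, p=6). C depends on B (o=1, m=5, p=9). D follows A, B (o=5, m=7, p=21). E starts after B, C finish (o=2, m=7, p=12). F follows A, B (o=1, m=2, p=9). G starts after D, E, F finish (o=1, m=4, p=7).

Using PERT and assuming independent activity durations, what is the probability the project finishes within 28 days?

te_A = (9 + 4·11 + 13)/6 = 66/6 = 11; σ²_A = ((13−9)/6)² = 0.444
te_B = (4 + 4·5 + 6)/6 = 30/6 = 5; σ²_B = ((6−4)/6)² = 0.111
te_C = (1 + 4·5 + 9)/6 = 30/6 = 5; σ²_C = ((9−1)/6)² = 1.778
te_D = (5 + 4·7 + 21)/6 = 54/6 = 9; σ²_D = ((21−5)/6)² = 7.111
te_E = (2 + 4·7 + 12)/6 = 42/6 = 7; σ²_E = ((12−2)/6)² = 2.778
te_F = (1 + 4·2 + 9)/6 = 18/6 = 3; σ²_F = ((9−1)/6)² = 1.778
te_G = (1 + 4·4 + 7)/6 = 24/6 = 4; σ²_G = ((7−1)/6)² = 1.000

Forward pass:
ES_A = 0; EF_A = 11
ES_B = 0; EF_B = 5
ES_C = 5; EF_C = 5+5 = 10
ES_D = max(EF_A=11, EF_B=5) = 11; EF_D = 11+9 = 20
ES_E = max(EF_B=5, EF_C=10) = 10; EF_E = 10+7 = 17
ES_F = max(EF_A=11, EF_B=5) = 11; EF_F = 11+3 = 14
ES_G = max(EF_D=20, EF_E=17, EF_F=14) = 20; EF_G = 20+4 = 24
Expected project duration μ = 24 days. Critical path: A → D → G.

Variance along critical path = 0.444 + 7.111 + 1.000 = 8.556; σ = √8.556 = 2.925 days.
Z = (28 − 24) / 2.925 = 1.368
P(T ≤ 28) = Φ(1.368) ≈ 0.914

0.914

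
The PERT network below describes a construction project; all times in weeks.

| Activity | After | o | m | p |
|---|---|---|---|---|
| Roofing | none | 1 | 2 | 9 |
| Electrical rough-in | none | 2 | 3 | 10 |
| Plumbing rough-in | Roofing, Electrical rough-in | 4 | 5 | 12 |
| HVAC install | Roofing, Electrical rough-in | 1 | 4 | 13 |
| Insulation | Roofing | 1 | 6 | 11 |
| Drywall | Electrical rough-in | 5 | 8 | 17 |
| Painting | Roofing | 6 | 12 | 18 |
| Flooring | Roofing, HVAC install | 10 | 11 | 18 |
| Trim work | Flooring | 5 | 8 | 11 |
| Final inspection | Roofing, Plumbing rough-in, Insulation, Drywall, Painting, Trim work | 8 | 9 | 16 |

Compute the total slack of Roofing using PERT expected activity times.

te_Roofing = (1 + 4·2 + 9)/6 = 18/6 = 3
te_Electrical rough-in = (2 + 4·3 + 10)/6 = 24/6 = 4
te_Plumbing rough-in = (4 + 4·5 + 12)/6 = 36/6 = 6
te_HVAC install = (1 + 4·4 + 13)/6 = 30/6 = 5
te_Insulation = (1 + 4·6 + 11)/6 = 36/6 = 6
te_Drywall = (5 + 4·8 + 17)/6 = 54/6 = 9
te_Painting = (6 + 4·12 + 18)/6 = 72/6 = 12
te_Flooring = (10 + 4·11 + 18)/6 = 72/6 = 12
te_Trim work = (5 + 4·8 + 11)/6 = 48/6 = 8
te_Final inspection = (8 + 4·9 + 16)/6 = 60/6 = 10

Forward pass:
ES_Roofing = 0; EF_Roofing = 3
ES_Electrical rough-in = 0; EF_Electrical rough-in = 4
ES_Plumbing rough-in = max(EF_Roofing=3, EF_Electrical rough-in=4) = 4; EF_Plumbing rough-in = 4+6 = 10
ES_HVAC install = max(EF_Roofing=3, EF_Electrical rough-in=4) = 4; EF_HVAC install = 4+5 = 9
ES_Insulation = 3; EF_Insulation = 3+6 = 9
ES_Drywall = 4; EF_Drywall = 4+9 = 13
ES_Painting = 3; EF_Painting = 3+12 = 15
ES_Flooring = max(EF_Roofing=3, EF_HVAC install=9) = 9; EF_Flooring = 9+12 = 21
ES_Trim work = 21; EF_Trim work = 21+8 = 29
ES_Final inspection = max(EF_Roofing=3, EF_Plumbing rough-in=10, EF_Insulation=9, EF_Drywall=13, EF_Painting=15, EF_Trim work=29) = 29; EF_Final inspection = 29+10 = 39
Expected project duration μ = 39 weeks. Critical path: Electrical rough-in → HVAC install → Flooring → Trim work → Final inspection.

Backward pass:
LF_Final inspection = 39; LS_Final inspection = 39−10 = 29
LF_Trim work = LS_Final inspection = 29; LS_Trim work = 29−8 = 21
LF_Flooring = LS_Trim work = 21; LS_Flooring = 21−12 = 9
LF_Painting = LS_Final inspection = 29; LS_Painting = 29−12 = 17
LF_Drywall = LS_Final inspection = 29; LS_Drywall = 29−9 = 20
LF_Insulation = LS_Final inspection = 29; LS_Insulation = 29−6 = 23
LF_HVAC install = LS_Flooring = 9; LS_HVAC install = 9−5 = 4
LF_Plumbing rough-in = LS_Final inspection = 29; LS_Plumbing rough-in = 29−6 = 23
LF_Electrical rough-in = min(LS_Plumbing rough-in=23, LS_HVAC install=4, LS_Drywall=20) = 4; LS_Electrical rough-in = 4−4 = 0
LF_Roofing = min(LS_Plumbing rough-in=23, LS_HVAC install=4, LS_Insulation=23, LS_Painting=17, LS_Flooring=9, LS_Final inspection=29) = 4; LS_Roofing = 4−3 = 1
Slack_Roofing = LS_Roofing − ES_Roofing = 1 − 0 = 1

1 weeks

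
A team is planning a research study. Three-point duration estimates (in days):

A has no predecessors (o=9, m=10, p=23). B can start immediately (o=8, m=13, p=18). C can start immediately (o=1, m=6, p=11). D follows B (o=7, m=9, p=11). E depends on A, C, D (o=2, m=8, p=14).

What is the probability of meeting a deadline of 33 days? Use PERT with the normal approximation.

te_A = (9 + 4·10 + 23)/6 = 72/6 = 12; σ²_A = ((23−9)/6)² = 5.444
te_B = (8 + 4·13 + 18)/6 = 78/6 = 13; σ²_B = ((18−8)/6)² = 2.778
te_C = (1 + 4·6 + 11)/6 = 36/6 = 6; σ²_C = ((11−1)/6)² = 2.778
te_D = (7 + 4·9 + 11)/6 = 54/6 = 9; σ²_D = ((11−7)/6)² = 0.444
te_E = (2 + 4·8 + 14)/6 = 48/6 = 8; σ²_E = ((14−2)/6)² = 4.000

Forward pass:
ES_A = 0; EF_A = 12
ES_B = 0; EF_B = 13
ES_C = 0; EF_C = 6
ES_D = 13; EF_D = 13+9 = 22
ES_E = max(EF_A=12, EF_C=6, EF_D=22) = 22; EF_E = 22+8 = 30
Expected project duration μ = 30 days. Critical path: B → D → E.

Variance along critical path = 2.778 + 0.444 + 4.000 = 7.222; σ = √7.222 = 2.687 days.
Z = (33 − 30) / 2.687 = 1.116
P(T ≤ 33) = Φ(1.116) ≈ 0.868

0.868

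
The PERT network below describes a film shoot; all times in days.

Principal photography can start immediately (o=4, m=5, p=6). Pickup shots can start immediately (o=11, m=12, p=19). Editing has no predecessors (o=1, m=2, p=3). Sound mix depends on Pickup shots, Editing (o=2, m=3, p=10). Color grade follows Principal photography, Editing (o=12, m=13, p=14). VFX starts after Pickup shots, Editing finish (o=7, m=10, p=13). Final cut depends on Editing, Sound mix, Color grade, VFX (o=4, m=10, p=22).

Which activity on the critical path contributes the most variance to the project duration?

Final cut

te_Principal photography = (4 + 4·5 + 6)/6 = 30/6 = 5; σ²_Principal photography = ((6−4)/6)² = 0.111
te_Pickup shots = (11 + 4·12 + 19)/6 = 78/6 = 13; σ²_Pickup shots = ((19−11)/6)² = 1.778
te_Editing = (1 + 4·2 + 3)/6 = 12/6 = 2; σ²_Editing = ((3−1)/6)² = 0.111
te_Sound mix = (2 + 4·3 + 10)/6 = 24/6 = 4; σ²_Sound mix = ((10−2)/6)² = 1.778
te_Color grade = (12 + 4·13 + 14)/6 = 78/6 = 13; σ²_Color grade = ((14−12)/6)² = 0.111
te_VFX = (7 + 4·10 + 13)/6 = 60/6 = 10; σ²_VFX = ((13−7)/6)² = 1.000
te_Final cut = (4 + 4·10 + 22)/6 = 66/6 = 11; σ²_Final cut = ((22−4)/6)² = 9.000

Forward pass:
ES_Principal photography = 0; EF_Principal photography = 5
ES_Pickup shots = 0; EF_Pickup shots = 13
ES_Editing = 0; EF_Editing = 2
ES_Sound mix = max(EF_Pickup shots=13, EF_Editing=2) = 13; EF_Sound mix = 13+4 = 17
ES_Color grade = max(EF_Principal photography=5, EF_Editing=2) = 5; EF_Color grade = 5+13 = 18
ES_VFX = max(EF_Pickup shots=13, EF_Editing=2) = 13; EF_VFX = 13+10 = 23
ES_Final cut = max(EF_Editing=2, EF_Sound mix=17, EF_Color grade=18, EF_VFX=23) = 23; EF_Final cut = 23+11 = 34
Expected project duration μ = 34 days. Critical path: Pickup shots → VFX → Final cut.

Variances on critical path: σ²_Pickup shots=1.778, σ²_VFX=1.000, σ²_Final cut=9.000.
Largest is σ²_Final cut = 9.000.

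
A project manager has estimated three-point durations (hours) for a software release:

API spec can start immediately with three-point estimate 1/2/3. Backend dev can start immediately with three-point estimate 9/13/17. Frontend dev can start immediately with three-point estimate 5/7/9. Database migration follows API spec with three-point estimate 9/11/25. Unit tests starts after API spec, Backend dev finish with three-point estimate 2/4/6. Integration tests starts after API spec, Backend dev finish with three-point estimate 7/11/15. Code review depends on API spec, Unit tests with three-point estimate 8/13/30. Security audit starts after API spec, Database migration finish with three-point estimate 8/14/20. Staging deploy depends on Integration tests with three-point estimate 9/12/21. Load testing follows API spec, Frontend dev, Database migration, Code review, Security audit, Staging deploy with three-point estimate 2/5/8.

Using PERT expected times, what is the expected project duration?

42 hours

te_API spec = (1 + 4·2 + 3)/6 = 12/6 = 2
te_Backend dev = (9 + 4·13 + 17)/6 = 78/6 = 13
te_Frontend dev = (5 + 4·7 + 9)/6 = 42/6 = 7
te_Database migration = (9 + 4·11 + 25)/6 = 78/6 = 13
te_Unit tests = (2 + 4·4 + 6)/6 = 24/6 = 4
te_Integration tests = (7 + 4·11 + 15)/6 = 66/6 = 11
te_Code review = (8 + 4·13 + 30)/6 = 90/6 = 15
te_Security audit = (8 + 4·14 + 20)/6 = 84/6 = 14
te_Staging deploy = (9 + 4·12 + 21)/6 = 78/6 = 13
te_Load testing = (2 + 4·5 + 8)/6 = 30/6 = 5

Forward pass:
ES_API spec = 0; EF_API spec = 2
ES_Backend dev = 0; EF_Backend dev = 13
ES_Frontend dev = 0; EF_Frontend dev = 7
ES_Database migration = 2; EF_Database migration = 2+13 = 15
ES_Unit tests = max(EF_API spec=2, EF_Backend dev=13) = 13; EF_Unit tests = 13+4 = 17
ES_Integration tests = max(EF_API spec=2, EF_Backend dev=13) = 13; EF_Integration tests = 13+11 = 24
ES_Code review = max(EF_API spec=2, EF_Unit tests=17) = 17; EF_Code review = 17+15 = 32
ES_Security audit = max(EF_API spec=2, EF_Database migration=15) = 15; EF_Security audit = 15+14 = 29
ES_Staging deploy = 24; EF_Staging deploy = 24+13 = 37
ES_Load testing = max(EF_API spec=2, EF_Frontend dev=7, EF_Database migration=15, EF_Code review=32, EF_Security audit=29, EF_Staging deploy=37) = 37; EF_Load testing = 37+5 = 42
Expected project duration μ = 42 hours. Critical path: Backend dev → Integration tests → Staging deploy → Load testing.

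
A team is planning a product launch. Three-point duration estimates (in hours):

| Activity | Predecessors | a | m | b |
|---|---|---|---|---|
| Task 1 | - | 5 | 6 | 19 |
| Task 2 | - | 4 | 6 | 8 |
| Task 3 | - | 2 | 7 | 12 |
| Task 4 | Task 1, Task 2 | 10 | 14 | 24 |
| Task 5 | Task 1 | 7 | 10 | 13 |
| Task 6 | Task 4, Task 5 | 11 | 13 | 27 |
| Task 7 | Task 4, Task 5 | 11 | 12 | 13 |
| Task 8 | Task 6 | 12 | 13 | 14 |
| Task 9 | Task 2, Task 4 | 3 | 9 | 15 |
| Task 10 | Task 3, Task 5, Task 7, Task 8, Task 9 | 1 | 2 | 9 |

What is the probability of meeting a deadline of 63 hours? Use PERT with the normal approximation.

te_Task 1 = (5 + 4·6 + 19)/6 = 48/6 = 8; σ²_Task 1 = ((19−5)/6)² = 5.444
te_Task 2 = (4 + 4·6 + 8)/6 = 36/6 = 6; σ²_Task 2 = ((8−4)/6)² = 0.444
te_Task 3 = (2 + 4·7 + 12)/6 = 42/6 = 7; σ²_Task 3 = ((12−2)/6)² = 2.778
te_Task 4 = (10 + 4·14 + 24)/6 = 90/6 = 15; σ²_Task 4 = ((24−10)/6)² = 5.444
te_Task 5 = (7 + 4·10 + 13)/6 = 60/6 = 10; σ²_Task 5 = ((13−7)/6)² = 1.000
te_Task 6 = (11 + 4·13 + 27)/6 = 90/6 = 15; σ²_Task 6 = ((27−11)/6)² = 7.111
te_Task 7 = (11 + 4·12 + 13)/6 = 72/6 = 12; σ²_Task 7 = ((13−11)/6)² = 0.111
te_Task 8 = (12 + 4·13 + 14)/6 = 78/6 = 13; σ²_Task 8 = ((14−12)/6)² = 0.111
te_Task 9 = (3 + 4·9 + 15)/6 = 54/6 = 9; σ²_Task 9 = ((15−3)/6)² = 4.000
te_Task 10 = (1 + 4·2 + 9)/6 = 18/6 = 3; σ²_Task 10 = ((9−1)/6)² = 1.778

Forward pass:
ES_Task 1 = 0; EF_Task 1 = 8
ES_Task 2 = 0; EF_Task 2 = 6
ES_Task 3 = 0; EF_Task 3 = 7
ES_Task 4 = max(EF_Task 1=8, EF_Task 2=6) = 8; EF_Task 4 = 8+15 = 23
ES_Task 5 = 8; EF_Task 5 = 8+10 = 18
ES_Task 6 = max(EF_Task 4=23, EF_Task 5=18) = 23; EF_Task 6 = 23+15 = 38
ES_Task 7 = max(EF_Task 4=23, EF_Task 5=18) = 23; EF_Task 7 = 23+12 = 35
ES_Task 8 = 38; EF_Task 8 = 38+13 = 51
ES_Task 9 = max(EF_Task 2=6, EF_Task 4=23) = 23; EF_Task 9 = 23+9 = 32
ES_Task 10 = max(EF_Task 3=7, EF_Task 5=18, EF_Task 7=35, EF_Task 8=51, EF_Task 9=32) = 51; EF_Task 10 = 51+3 = 54
Expected project duration μ = 54 hours. Critical path: Task 1 → Task 4 → Task 6 → Task 8 → Task 10.

Variance along critical path = 5.444 + 5.444 + 7.111 + 0.111 + 1.778 = 19.889; σ = √19.889 = 4.460 hours.
Z = (63 − 54) / 4.460 = 2.018
P(T ≤ 63) = Φ(2.018) ≈ 0.978

0.978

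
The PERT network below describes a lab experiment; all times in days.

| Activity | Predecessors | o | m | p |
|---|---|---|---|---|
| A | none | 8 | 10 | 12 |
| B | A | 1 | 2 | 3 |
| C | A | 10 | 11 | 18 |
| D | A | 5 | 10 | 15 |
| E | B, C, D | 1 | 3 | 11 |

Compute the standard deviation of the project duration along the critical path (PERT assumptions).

2.24 days

te_A = (8 + 4·10 + 12)/6 = 60/6 = 10; σ²_A = ((12−8)/6)² = 0.444
te_B = (1 + 4·2 + 3)/6 = 12/6 = 2; σ²_B = ((3−1)/6)² = 0.111
te_C = (10 + 4·11 + 18)/6 = 72/6 = 12; σ²_C = ((18−10)/6)² = 1.778
te_D = (5 + 4·10 + 15)/6 = 60/6 = 10; σ²_D = ((15−5)/6)² = 2.778
te_E = (1 + 4·3 + 11)/6 = 24/6 = 4; σ²_E = ((11−1)/6)² = 2.778

Forward pass:
ES_A = 0; EF_A = 10
ES_B = 10; EF_B = 10+2 = 12
ES_C = 10; EF_C = 10+12 = 22
ES_D = 10; EF_D = 10+10 = 20
ES_E = max(EF_B=12, EF_C=22, EF_D=20) = 22; EF_E = 22+4 = 26
Expected project duration μ = 26 days. Critical path: A → C → E.

Variance along critical path = 0.444 + 1.778 + 2.778 = 5.000
σ = √5.000 = 2.236 days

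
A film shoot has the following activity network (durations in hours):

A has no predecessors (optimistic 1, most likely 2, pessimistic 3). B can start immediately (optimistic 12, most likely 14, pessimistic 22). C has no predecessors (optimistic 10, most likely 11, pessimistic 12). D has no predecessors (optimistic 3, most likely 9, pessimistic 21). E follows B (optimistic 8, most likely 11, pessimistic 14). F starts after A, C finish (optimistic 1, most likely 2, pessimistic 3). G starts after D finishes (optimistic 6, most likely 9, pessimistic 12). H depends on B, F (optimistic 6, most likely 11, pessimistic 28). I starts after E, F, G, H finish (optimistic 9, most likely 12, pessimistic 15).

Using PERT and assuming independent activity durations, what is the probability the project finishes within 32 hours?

te_A = (1 + 4·2 + 3)/6 = 12/6 = 2; σ²_A = ((3−1)/6)² = 0.111
te_B = (12 + 4·14 + 22)/6 = 90/6 = 15; σ²_B = ((22−12)/6)² = 2.778
te_C = (10 + 4·11 + 12)/6 = 66/6 = 11; σ²_C = ((12−10)/6)² = 0.111
te_D = (3 + 4·9 + 21)/6 = 60/6 = 10; σ²_D = ((21−3)/6)² = 9.000
te_E = (8 + 4·11 + 14)/6 = 66/6 = 11; σ²_E = ((14−8)/6)² = 1.000
te_F = (1 + 4·2 + 3)/6 = 12/6 = 2; σ²_F = ((3−1)/6)² = 0.111
te_G = (6 + 4·9 + 12)/6 = 54/6 = 9; σ²_G = ((12−6)/6)² = 1.000
te_H = (6 + 4·11 + 28)/6 = 78/6 = 13; σ²_H = ((28−6)/6)² = 13.444
te_I = (9 + 4·12 + 15)/6 = 72/6 = 12; σ²_I = ((15−9)/6)² = 1.000

Forward pass:
ES_A = 0; EF_A = 2
ES_B = 0; EF_B = 15
ES_C = 0; EF_C = 11
ES_D = 0; EF_D = 10
ES_E = 15; EF_E = 15+11 = 26
ES_F = max(EF_A=2, EF_C=11) = 11; EF_F = 11+2 = 13
ES_G = 10; EF_G = 10+9 = 19
ES_H = max(EF_B=15, EF_F=13) = 15; EF_H = 15+13 = 28
ES_I = max(EF_E=26, EF_F=13, EF_G=19, EF_H=28) = 28; EF_I = 28+12 = 40
Expected project duration μ = 40 hours. Critical path: B → H → I.

Variance along critical path = 2.778 + 13.444 + 1.000 = 17.222; σ = √17.222 = 4.150 hours.
Z = (32 − 40) / 4.150 = -1.928
P(T ≤ 32) = Φ(-1.928) ≈ 0.027

0.027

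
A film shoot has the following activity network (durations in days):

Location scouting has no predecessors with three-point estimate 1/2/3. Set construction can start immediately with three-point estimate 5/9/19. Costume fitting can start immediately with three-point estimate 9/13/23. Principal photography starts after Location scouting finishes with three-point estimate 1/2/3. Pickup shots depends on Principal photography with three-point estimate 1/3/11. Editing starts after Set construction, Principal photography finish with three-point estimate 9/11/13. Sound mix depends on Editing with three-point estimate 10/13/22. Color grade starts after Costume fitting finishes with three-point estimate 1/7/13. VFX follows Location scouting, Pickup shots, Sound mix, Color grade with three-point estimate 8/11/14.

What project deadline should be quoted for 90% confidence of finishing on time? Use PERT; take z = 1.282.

te_Location scouting = (1 + 4·2 + 3)/6 = 12/6 = 2; σ²_Location scouting = ((3−1)/6)² = 0.111
te_Set construction = (5 + 4·9 + 19)/6 = 60/6 = 10; σ²_Set construction = ((19−5)/6)² = 5.444
te_Costume fitting = (9 + 4·13 + 23)/6 = 84/6 = 14; σ²_Costume fitting = ((23−9)/6)² = 5.444
te_Principal photography = (1 + 4·2 + 3)/6 = 12/6 = 2; σ²_Principal photography = ((3−1)/6)² = 0.111
te_Pickup shots = (1 + 4·3 + 11)/6 = 24/6 = 4; σ²_Pickup shots = ((11−1)/6)² = 2.778
te_Editing = (9 + 4·11 + 13)/6 = 66/6 = 11; σ²_Editing = ((13−9)/6)² = 0.444
te_Sound mix = (10 + 4·13 + 22)/6 = 84/6 = 14; σ²_Sound mix = ((22−10)/6)² = 4.000
te_Color grade = (1 + 4·7 + 13)/6 = 42/6 = 7; σ²_Color grade = ((13−1)/6)² = 4.000
te_VFX = (8 + 4·11 + 14)/6 = 66/6 = 11; σ²_VFX = ((14−8)/6)² = 1.000

Forward pass:
ES_Location scouting = 0; EF_Location scouting = 2
ES_Set construction = 0; EF_Set construction = 10
ES_Costume fitting = 0; EF_Costume fitting = 14
ES_Principal photography = 2; EF_Principal photography = 2+2 = 4
ES_Pickup shots = 4; EF_Pickup shots = 4+4 = 8
ES_Editing = max(EF_Set construction=10, EF_Principal photography=4) = 10; EF_Editing = 10+11 = 21
ES_Sound mix = 21; EF_Sound mix = 21+14 = 35
ES_Color grade = 14; EF_Color grade = 14+7 = 21
ES_VFX = max(EF_Location scouting=2, EF_Pickup shots=8, EF_Sound mix=35, EF_Color grade=21) = 35; EF_VFX = 35+11 = 46
Expected project duration μ = 46 days. Critical path: Set construction → Editing → Sound mix → VFX.

Variance along critical path = 5.444 + 0.444 + 4.000 + 1.000 = 10.889; σ = 3.300 days.
D = μ + z·σ = 46 + 1.282·3.300 = 50.2 days

50.2 days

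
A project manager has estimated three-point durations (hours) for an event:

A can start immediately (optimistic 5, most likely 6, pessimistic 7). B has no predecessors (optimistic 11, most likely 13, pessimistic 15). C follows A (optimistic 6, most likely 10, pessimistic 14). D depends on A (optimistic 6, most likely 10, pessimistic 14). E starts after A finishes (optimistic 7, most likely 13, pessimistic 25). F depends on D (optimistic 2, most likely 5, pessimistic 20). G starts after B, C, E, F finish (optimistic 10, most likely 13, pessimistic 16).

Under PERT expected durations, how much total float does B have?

10 hours

te_A = (5 + 4·6 + 7)/6 = 36/6 = 6
te_B = (11 + 4·13 + 15)/6 = 78/6 = 13
te_C = (6 + 4·10 + 14)/6 = 60/6 = 10
te_D = (6 + 4·10 + 14)/6 = 60/6 = 10
te_E = (7 + 4·13 + 25)/6 = 84/6 = 14
te_F = (2 + 4·5 + 20)/6 = 42/6 = 7
te_G = (10 + 4·13 + 16)/6 = 78/6 = 13

Forward pass:
ES_A = 0; EF_A = 6
ES_B = 0; EF_B = 13
ES_C = 6; EF_C = 6+10 = 16
ES_D = 6; EF_D = 6+10 = 16
ES_E = 6; EF_E = 6+14 = 20
ES_F = 16; EF_F = 16+7 = 23
ES_G = max(EF_B=13, EF_C=16, EF_E=20, EF_F=23) = 23; EF_G = 23+13 = 36
Expected project duration μ = 36 hours. Critical path: A → D → F → G.

Backward pass:
LF_G = 36; LS_G = 36−13 = 23
LF_F = LS_G = 23; LS_F = 23−7 = 16
LF_E = LS_G = 23; LS_E = 23−14 = 9
LF_D = LS_F = 16; LS_D = 16−10 = 6
LF_C = LS_G = 23; LS_C = 23−10 = 13
LF_B = LS_G = 23; LS_B = 23−13 = 10
LF_A = min(LS_C=13, LS_D=6, LS_E=9) = 6; LS_A = 6−6 = 0
Slack_B = LS_B − ES_B = 10 − 0 = 10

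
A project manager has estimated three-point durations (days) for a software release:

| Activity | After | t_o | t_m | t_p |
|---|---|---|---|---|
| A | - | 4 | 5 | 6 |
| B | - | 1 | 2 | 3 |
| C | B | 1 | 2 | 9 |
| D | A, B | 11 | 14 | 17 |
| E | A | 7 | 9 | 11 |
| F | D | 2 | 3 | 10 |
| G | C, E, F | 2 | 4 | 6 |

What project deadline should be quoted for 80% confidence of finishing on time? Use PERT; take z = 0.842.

te_A = (4 + 4·5 + 6)/6 = 30/6 = 5; σ²_A = ((6−4)/6)² = 0.111
te_B = (1 + 4·2 + 3)/6 = 12/6 = 2; σ²_B = ((3−1)/6)² = 0.111
te_C = (1 + 4·2 + 9)/6 = 18/6 = 3; σ²_C = ((9−1)/6)² = 1.778
te_D = (11 + 4·14 + 17)/6 = 84/6 = 14; σ²_D = ((17−11)/6)² = 1.000
te_E = (7 + 4·9 + 11)/6 = 54/6 = 9; σ²_E = ((11−7)/6)² = 0.444
te_F = (2 + 4·3 + 10)/6 = 24/6 = 4; σ²_F = ((10−2)/6)² = 1.778
te_G = (2 + 4·4 + 6)/6 = 24/6 = 4; σ²_G = ((6−2)/6)² = 0.444

Forward pass:
ES_A = 0; EF_A = 5
ES_B = 0; EF_B = 2
ES_C = 2; EF_C = 2+3 = 5
ES_D = max(EF_A=5, EF_B=2) = 5; EF_D = 5+14 = 19
ES_E = 5; EF_E = 5+9 = 14
ES_F = 19; EF_F = 19+4 = 23
ES_G = max(EF_C=5, EF_E=14, EF_F=23) = 23; EF_G = 23+4 = 27
Expected project duration μ = 27 days. Critical path: A → D → F → G.

Variance along critical path = 0.111 + 1.000 + 1.778 + 0.444 = 3.333; σ = 1.826 days.
D = μ + z·σ = 27 + 0.842·1.826 = 28.5 days

28.5 days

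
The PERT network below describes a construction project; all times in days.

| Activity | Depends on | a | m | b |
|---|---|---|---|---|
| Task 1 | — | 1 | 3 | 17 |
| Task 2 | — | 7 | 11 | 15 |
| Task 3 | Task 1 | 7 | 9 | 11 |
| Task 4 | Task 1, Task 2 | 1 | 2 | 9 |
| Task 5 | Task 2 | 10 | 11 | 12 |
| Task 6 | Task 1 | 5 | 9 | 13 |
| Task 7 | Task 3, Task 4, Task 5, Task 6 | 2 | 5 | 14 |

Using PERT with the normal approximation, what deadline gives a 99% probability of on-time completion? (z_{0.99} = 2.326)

33.6 days

te_Task 1 = (1 + 4·3 + 17)/6 = 30/6 = 5; σ²_Task 1 = ((17−1)/6)² = 7.111
te_Task 2 = (7 + 4·11 + 15)/6 = 66/6 = 11; σ²_Task 2 = ((15−7)/6)² = 1.778
te_Task 3 = (7 + 4·9 + 11)/6 = 54/6 = 9; σ²_Task 3 = ((11−7)/6)² = 0.444
te_Task 4 = (1 + 4·2 + 9)/6 = 18/6 = 3; σ²_Task 4 = ((9−1)/6)² = 1.778
te_Task 5 = (10 + 4·11 + 12)/6 = 66/6 = 11; σ²_Task 5 = ((12−10)/6)² = 0.111
te_Task 6 = (5 + 4·9 + 13)/6 = 54/6 = 9; σ²_Task 6 = ((13−5)/6)² = 1.778
te_Task 7 = (2 + 4·5 + 14)/6 = 36/6 = 6; σ²_Task 7 = ((14−2)/6)² = 4.000

Forward pass:
ES_Task 1 = 0; EF_Task 1 = 5
ES_Task 2 = 0; EF_Task 2 = 11
ES_Task 3 = 5; EF_Task 3 = 5+9 = 14
ES_Task 4 = max(EF_Task 1=5, EF_Task 2=11) = 11; EF_Task 4 = 11+3 = 14
ES_Task 5 = 11; EF_Task 5 = 11+11 = 22
ES_Task 6 = 5; EF_Task 6 = 5+9 = 14
ES_Task 7 = max(EF_Task 3=14, EF_Task 4=14, EF_Task 5=22, EF_Task 6=14) = 22; EF_Task 7 = 22+6 = 28
Expected project duration μ = 28 days. Critical path: Task 2 → Task 5 → Task 7.

Variance along critical path = 1.778 + 0.111 + 4.000 = 5.889; σ = 2.427 days.
D = μ + z·σ = 28 + 2.326·2.427 = 33.6 days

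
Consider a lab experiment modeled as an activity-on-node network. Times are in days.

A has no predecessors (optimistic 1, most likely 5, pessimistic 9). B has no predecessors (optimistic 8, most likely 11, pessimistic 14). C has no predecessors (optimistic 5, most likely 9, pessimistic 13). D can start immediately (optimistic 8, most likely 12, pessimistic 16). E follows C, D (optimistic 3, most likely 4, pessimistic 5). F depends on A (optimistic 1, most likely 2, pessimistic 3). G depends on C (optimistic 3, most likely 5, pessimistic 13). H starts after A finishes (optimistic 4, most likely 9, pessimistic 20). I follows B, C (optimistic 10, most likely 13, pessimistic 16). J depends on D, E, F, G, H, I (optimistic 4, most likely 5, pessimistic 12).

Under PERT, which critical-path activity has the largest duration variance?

J

te_A = (1 + 4·5 + 9)/6 = 30/6 = 5; σ²_A = ((9−1)/6)² = 1.778
te_B = (8 + 4·11 + 14)/6 = 66/6 = 11; σ²_B = ((14−8)/6)² = 1.000
te_C = (5 + 4·9 + 13)/6 = 54/6 = 9; σ²_C = ((13−5)/6)² = 1.778
te_D = (8 + 4·12 + 16)/6 = 72/6 = 12; σ²_D = ((16−8)/6)² = 1.778
te_E = (3 + 4·4 + 5)/6 = 24/6 = 4; σ²_E = ((5−3)/6)² = 0.111
te_F = (1 + 4·2 + 3)/6 = 12/6 = 2; σ²_F = ((3−1)/6)² = 0.111
te_G = (3 + 4·5 + 13)/6 = 36/6 = 6; σ²_G = ((13−3)/6)² = 2.778
te_H = (4 + 4·9 + 20)/6 = 60/6 = 10; σ²_H = ((20−4)/6)² = 7.111
te_I = (10 + 4·13 + 16)/6 = 78/6 = 13; σ²_I = ((16−10)/6)² = 1.000
te_J = (4 + 4·5 + 12)/6 = 36/6 = 6; σ²_J = ((12−4)/6)² = 1.778

Forward pass:
ES_A = 0; EF_A = 5
ES_B = 0; EF_B = 11
ES_C = 0; EF_C = 9
ES_D = 0; EF_D = 12
ES_E = max(EF_C=9, EF_D=12) = 12; EF_E = 12+4 = 16
ES_F = 5; EF_F = 5+2 = 7
ES_G = 9; EF_G = 9+6 = 15
ES_H = 5; EF_H = 5+10 = 15
ES_I = max(EF_B=11, EF_C=9) = 11; EF_I = 11+13 = 24
ES_J = max(EF_D=12, EF_E=16, EF_F=7, EF_G=15, EF_H=15, EF_I=24) = 24; EF_J = 24+6 = 30
Expected project duration μ = 30 days. Critical path: B → I → J.

Variances on critical path: σ²_B=1.000, σ²_I=1.000, σ²_J=1.778.
Largest is σ²_J = 1.778.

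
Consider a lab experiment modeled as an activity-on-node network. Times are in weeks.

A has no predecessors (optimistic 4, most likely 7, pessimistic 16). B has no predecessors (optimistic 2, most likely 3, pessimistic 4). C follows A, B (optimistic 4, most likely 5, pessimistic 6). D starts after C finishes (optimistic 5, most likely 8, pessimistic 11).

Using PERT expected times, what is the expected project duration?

te_A = (4 + 4·7 + 16)/6 = 48/6 = 8
te_B = (2 + 4·3 + 4)/6 = 18/6 = 3
te_C = (4 + 4·5 + 6)/6 = 30/6 = 5
te_D = (5 + 4·8 + 11)/6 = 48/6 = 8

Forward pass:
ES_A = 0; EF_A = 8
ES_B = 0; EF_B = 3
ES_C = max(EF_A=8, EF_B=3) = 8; EF_C = 8+5 = 13
ES_D = 13; EF_D = 13+8 = 21
Expected project duration μ = 21 weeks. Critical path: A → C → D.

21 weeks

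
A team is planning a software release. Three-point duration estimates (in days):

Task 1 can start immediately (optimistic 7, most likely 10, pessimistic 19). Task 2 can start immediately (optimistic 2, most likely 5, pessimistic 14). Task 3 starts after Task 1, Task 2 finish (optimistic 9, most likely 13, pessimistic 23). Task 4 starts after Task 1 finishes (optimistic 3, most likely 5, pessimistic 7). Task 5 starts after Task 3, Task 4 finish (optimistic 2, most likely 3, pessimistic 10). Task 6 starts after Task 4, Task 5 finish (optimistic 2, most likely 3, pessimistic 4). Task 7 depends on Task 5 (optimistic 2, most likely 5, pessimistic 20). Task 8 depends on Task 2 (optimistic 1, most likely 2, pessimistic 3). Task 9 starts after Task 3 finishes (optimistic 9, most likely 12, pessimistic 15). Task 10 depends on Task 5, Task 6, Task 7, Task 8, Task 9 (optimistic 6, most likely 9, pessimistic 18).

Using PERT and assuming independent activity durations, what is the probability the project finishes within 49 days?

te_Task 1 = (7 + 4·10 + 19)/6 = 66/6 = 11; σ²_Task 1 = ((19−7)/6)² = 4.000
te_Task 2 = (2 + 4·5 + 14)/6 = 36/6 = 6; σ²_Task 2 = ((14−2)/6)² = 4.000
te_Task 3 = (9 + 4·13 + 23)/6 = 84/6 = 14; σ²_Task 3 = ((23−9)/6)² = 5.444
te_Task 4 = (3 + 4·5 + 7)/6 = 30/6 = 5; σ²_Task 4 = ((7−3)/6)² = 0.444
te_Task 5 = (2 + 4·3 + 10)/6 = 24/6 = 4; σ²_Task 5 = ((10−2)/6)² = 1.778
te_Task 6 = (2 + 4·3 + 4)/6 = 18/6 = 3; σ²_Task 6 = ((4−2)/6)² = 0.111
te_Task 7 = (2 + 4·5 + 20)/6 = 42/6 = 7; σ²_Task 7 = ((20−2)/6)² = 9.000
te_Task 8 = (1 + 4·2 + 3)/6 = 12/6 = 2; σ²_Task 8 = ((3−1)/6)² = 0.111
te_Task 9 = (9 + 4·12 + 15)/6 = 72/6 = 12; σ²_Task 9 = ((15−9)/6)² = 1.000
te_Task 10 = (6 + 4·9 + 18)/6 = 60/6 = 10; σ²_Task 10 = ((18−6)/6)² = 4.000

Forward pass:
ES_Task 1 = 0; EF_Task 1 = 11
ES_Task 2 = 0; EF_Task 2 = 6
ES_Task 3 = max(EF_Task 1=11, EF_Task 2=6) = 11; EF_Task 3 = 11+14 = 25
ES_Task 4 = 11; EF_Task 4 = 11+5 = 16
ES_Task 5 = max(EF_Task 3=25, EF_Task 4=16) = 25; EF_Task 5 = 25+4 = 29
ES_Task 6 = max(EF_Task 4=16, EF_Task 5=29) = 29; EF_Task 6 = 29+3 = 32
ES_Task 7 = 29; EF_Task 7 = 29+7 = 36
ES_Task 8 = 6; EF_Task 8 = 6+2 = 8
ES_Task 9 = 25; EF_Task 9 = 25+12 = 37
ES_Task 10 = max(EF_Task 5=29, EF_Task 6=32, EF_Task 7=36, EF_Task 8=8, EF_Task 9=37) = 37; EF_Task 10 = 37+10 = 47
Expected project duration μ = 47 days. Critical path: Task 1 → Task 3 → Task 9 → Task 10.

Variance along critical path = 4.000 + 5.444 + 1.000 + 4.000 = 14.444; σ = √14.444 = 3.801 days.
Z = (49 − 47) / 3.801 = 0.526
P(T ≤ 49) = Φ(0.526) ≈ 0.701

0.701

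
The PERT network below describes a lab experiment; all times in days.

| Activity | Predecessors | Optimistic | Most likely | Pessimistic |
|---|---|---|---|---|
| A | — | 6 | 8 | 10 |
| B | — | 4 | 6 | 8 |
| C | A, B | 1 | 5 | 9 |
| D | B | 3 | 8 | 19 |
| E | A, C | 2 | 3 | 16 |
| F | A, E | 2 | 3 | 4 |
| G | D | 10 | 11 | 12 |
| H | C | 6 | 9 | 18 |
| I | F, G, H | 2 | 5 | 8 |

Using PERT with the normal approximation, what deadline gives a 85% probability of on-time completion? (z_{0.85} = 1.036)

te_A = (6 + 4·8 + 10)/6 = 48/6 = 8; σ²_A = ((10−6)/6)² = 0.444
te_B = (4 + 4·6 + 8)/6 = 36/6 = 6; σ²_B = ((8−4)/6)² = 0.444
te_C = (1 + 4·5 + 9)/6 = 30/6 = 5; σ²_C = ((9−1)/6)² = 1.778
te_D = (3 + 4·8 + 19)/6 = 54/6 = 9; σ²_D = ((19−3)/6)² = 7.111
te_E = (2 + 4·3 + 16)/6 = 30/6 = 5; σ²_E = ((16−2)/6)² = 5.444
te_F = (2 + 4·3 + 4)/6 = 18/6 = 3; σ²_F = ((4−2)/6)² = 0.111
te_G = (10 + 4·11 + 12)/6 = 66/6 = 11; σ²_G = ((12−10)/6)² = 0.111
te_H = (6 + 4·9 + 18)/6 = 60/6 = 10; σ²_H = ((18−6)/6)² = 4.000
te_I = (2 + 4·5 + 8)/6 = 30/6 = 5; σ²_I = ((8−2)/6)² = 1.000

Forward pass:
ES_A = 0; EF_A = 8
ES_B = 0; EF_B = 6
ES_C = max(EF_A=8, EF_B=6) = 8; EF_C = 8+5 = 13
ES_D = 6; EF_D = 6+9 = 15
ES_E = max(EF_A=8, EF_C=13) = 13; EF_E = 13+5 = 18
ES_F = max(EF_A=8, EF_E=18) = 18; EF_F = 18+3 = 21
ES_G = 15; EF_G = 15+11 = 26
ES_H = 13; EF_H = 13+10 = 23
ES_I = max(EF_F=21, EF_G=26, EF_H=23) = 26; EF_I = 26+5 = 31
Expected project duration μ = 31 days. Critical path: B → D → G → I.

Variance along critical path = 0.444 + 7.111 + 0.111 + 1.000 = 8.667; σ = 2.944 days.
D = μ + z·σ = 31 + 1.036·2.944 = 34.0 days

34.0 days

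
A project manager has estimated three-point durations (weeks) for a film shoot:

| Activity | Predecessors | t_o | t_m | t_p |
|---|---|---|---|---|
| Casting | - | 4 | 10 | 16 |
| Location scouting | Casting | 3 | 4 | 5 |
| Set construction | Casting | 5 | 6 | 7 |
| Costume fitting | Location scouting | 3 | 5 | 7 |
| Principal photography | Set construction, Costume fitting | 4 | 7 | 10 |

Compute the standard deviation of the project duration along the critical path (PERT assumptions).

2.36 weeks

te_Casting = (4 + 4·10 + 16)/6 = 60/6 = 10; σ²_Casting = ((16−4)/6)² = 4.000
te_Location scouting = (3 + 4·4 + 5)/6 = 24/6 = 4; σ²_Location scouting = ((5−3)/6)² = 0.111
te_Set construction = (5 + 4·6 + 7)/6 = 36/6 = 6; σ²_Set construction = ((7−5)/6)² = 0.111
te_Costume fitting = (3 + 4·5 + 7)/6 = 30/6 = 5; σ²_Costume fitting = ((7−3)/6)² = 0.444
te_Principal photography = (4 + 4·7 + 10)/6 = 42/6 = 7; σ²_Principal photography = ((10−4)/6)² = 1.000

Forward pass:
ES_Casting = 0; EF_Casting = 10
ES_Location scouting = 10; EF_Location scouting = 10+4 = 14
ES_Set construction = 10; EF_Set construction = 10+6 = 16
ES_Costume fitting = 14; EF_Costume fitting = 14+5 = 19
ES_Principal photography = max(EF_Set construction=16, EF_Costume fitting=19) = 19; EF_Principal photography = 19+7 = 26
Expected project duration μ = 26 weeks. Critical path: Casting → Location scouting → Costume fitting → Principal photography.

Variance along critical path = 4.000 + 0.111 + 0.444 + 1.000 = 5.556
σ = √5.556 = 2.357 weeks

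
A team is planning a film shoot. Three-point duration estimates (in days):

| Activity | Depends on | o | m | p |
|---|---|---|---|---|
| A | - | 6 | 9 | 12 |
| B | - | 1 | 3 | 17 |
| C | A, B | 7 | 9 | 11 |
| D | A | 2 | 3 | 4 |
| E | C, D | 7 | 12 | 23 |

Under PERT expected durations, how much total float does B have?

te_A = (6 + 4·9 + 12)/6 = 54/6 = 9
te_B = (1 + 4·3 + 17)/6 = 30/6 = 5
te_C = (7 + 4·9 + 11)/6 = 54/6 = 9
te_D = (2 + 4·3 + 4)/6 = 18/6 = 3
te_E = (7 + 4·12 + 23)/6 = 78/6 = 13

Forward pass:
ES_A = 0; EF_A = 9
ES_B = 0; EF_B = 5
ES_C = max(EF_A=9, EF_B=5) = 9; EF_C = 9+9 = 18
ES_D = 9; EF_D = 9+3 = 12
ES_E = max(EF_C=18, EF_D=12) = 18; EF_E = 18+13 = 31
Expected project duration μ = 31 days. Critical path: A → C → E.

Backward pass:
LF_E = 31; LS_E = 31−13 = 18
LF_D = LS_E = 18; LS_D = 18−3 = 15
LF_C = LS_E = 18; LS_C = 18−9 = 9
LF_B = LS_C = 9; LS_B = 9−5 = 4
LF_A = min(LS_C=9, LS_D=15) = 9; LS_A = 9−9 = 0
Slack_B = LS_B − ES_B = 4 − 0 = 4

4 days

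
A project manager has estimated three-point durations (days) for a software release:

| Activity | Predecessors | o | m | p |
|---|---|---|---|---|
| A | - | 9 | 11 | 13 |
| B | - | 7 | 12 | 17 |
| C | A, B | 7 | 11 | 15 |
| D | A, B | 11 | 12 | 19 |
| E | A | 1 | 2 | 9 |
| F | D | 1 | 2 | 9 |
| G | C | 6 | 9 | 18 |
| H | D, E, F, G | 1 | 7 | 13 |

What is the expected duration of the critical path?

40 days

te_A = (9 + 4·11 + 13)/6 = 66/6 = 11
te_B = (7 + 4·12 + 17)/6 = 72/6 = 12
te_C = (7 + 4·11 + 15)/6 = 66/6 = 11
te_D = (11 + 4·12 + 19)/6 = 78/6 = 13
te_E = (1 + 4·2 + 9)/6 = 18/6 = 3
te_F = (1 + 4·2 + 9)/6 = 18/6 = 3
te_G = (6 + 4·9 + 18)/6 = 60/6 = 10
te_H = (1 + 4·7 + 13)/6 = 42/6 = 7

Forward pass:
ES_A = 0; EF_A = 11
ES_B = 0; EF_B = 12
ES_C = max(EF_A=11, EF_B=12) = 12; EF_C = 12+11 = 23
ES_D = max(EF_A=11, EF_B=12) = 12; EF_D = 12+13 = 25
ES_E = 11; EF_E = 11+3 = 14
ES_F = 25; EF_F = 25+3 = 28
ES_G = 23; EF_G = 23+10 = 33
ES_H = max(EF_D=25, EF_E=14, EF_F=28, EF_G=33) = 33; EF_H = 33+7 = 40
Expected project duration μ = 40 days. Critical path: B → C → G → H.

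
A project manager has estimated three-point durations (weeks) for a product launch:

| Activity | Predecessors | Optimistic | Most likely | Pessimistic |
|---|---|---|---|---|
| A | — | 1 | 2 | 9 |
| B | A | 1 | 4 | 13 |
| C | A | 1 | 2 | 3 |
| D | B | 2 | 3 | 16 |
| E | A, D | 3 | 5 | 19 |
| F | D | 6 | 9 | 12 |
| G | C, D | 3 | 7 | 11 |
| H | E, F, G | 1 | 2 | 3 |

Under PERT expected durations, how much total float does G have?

2 weeks

te_A = (1 + 4·2 + 9)/6 = 18/6 = 3
te_B = (1 + 4·4 + 13)/6 = 30/6 = 5
te_C = (1 + 4·2 + 3)/6 = 12/6 = 2
te_D = (2 + 4·3 + 16)/6 = 30/6 = 5
te_E = (3 + 4·5 + 19)/6 = 42/6 = 7
te_F = (6 + 4·9 + 12)/6 = 54/6 = 9
te_G = (3 + 4·7 + 11)/6 = 42/6 = 7
te_H = (1 + 4·2 + 3)/6 = 12/6 = 2

Forward pass:
ES_A = 0; EF_A = 3
ES_B = 3; EF_B = 3+5 = 8
ES_C = 3; EF_C = 3+2 = 5
ES_D = 8; EF_D = 8+5 = 13
ES_E = max(EF_A=3, EF_D=13) = 13; EF_E = 13+7 = 20
ES_F = 13; EF_F = 13+9 = 22
ES_G = max(EF_C=5, EF_D=13) = 13; EF_G = 13+7 = 20
ES_H = max(EF_E=20, EF_F=22, EF_G=20) = 22; EF_H = 22+2 = 24
Expected project duration μ = 24 weeks. Critical path: A → B → D → F → H.

Backward pass:
LF_H = 24; LS_H = 24−2 = 22
LF_G = LS_H = 22; LS_G = 22−7 = 15
LF_F = LS_H = 22; LS_F = 22−9 = 13
LF_E = LS_H = 22; LS_E = 22−7 = 15
LF_D = min(LS_E=15, LS_F=13, LS_G=15) = 13; LS_D = 13−5 = 8
LF_C = LS_G = 15; LS_C = 15−2 = 13
LF_B = LS_D = 8; LS_B = 8−5 = 3
LF_A = min(LS_B=3, LS_C=13, LS_E=15) = 3; LS_A = 3−3 = 0
Slack_G = LS_G − ES_G = 15 − 13 = 2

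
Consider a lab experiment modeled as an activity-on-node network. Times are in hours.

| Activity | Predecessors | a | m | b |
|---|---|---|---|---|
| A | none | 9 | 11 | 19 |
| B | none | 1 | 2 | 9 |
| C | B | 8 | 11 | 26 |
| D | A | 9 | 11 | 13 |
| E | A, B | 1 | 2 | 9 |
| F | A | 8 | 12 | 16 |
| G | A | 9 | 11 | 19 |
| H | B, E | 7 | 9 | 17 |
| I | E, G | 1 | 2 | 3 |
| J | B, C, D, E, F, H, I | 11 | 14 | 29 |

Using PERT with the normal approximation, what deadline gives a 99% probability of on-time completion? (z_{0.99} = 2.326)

50.9 hours

te_A = (9 + 4·11 + 19)/6 = 72/6 = 12; σ²_A = ((19−9)/6)² = 2.778
te_B = (1 + 4·2 + 9)/6 = 18/6 = 3; σ²_B = ((9−1)/6)² = 1.778
te_C = (8 + 4·11 + 26)/6 = 78/6 = 13; σ²_C = ((26−8)/6)² = 9.000
te_D = (9 + 4·11 + 13)/6 = 66/6 = 11; σ²_D = ((13−9)/6)² = 0.444
te_E = (1 + 4·2 + 9)/6 = 18/6 = 3; σ²_E = ((9−1)/6)² = 1.778
te_F = (8 + 4·12 + 16)/6 = 72/6 = 12; σ²_F = ((16−8)/6)² = 1.778
te_G = (9 + 4·11 + 19)/6 = 72/6 = 12; σ²_G = ((19−9)/6)² = 2.778
te_H = (7 + 4·9 + 17)/6 = 60/6 = 10; σ²_H = ((17−7)/6)² = 2.778
te_I = (1 + 4·2 + 3)/6 = 12/6 = 2; σ²_I = ((3−1)/6)² = 0.111
te_J = (11 + 4·14 + 29)/6 = 96/6 = 16; σ²_J = ((29−11)/6)² = 9.000

Forward pass:
ES_A = 0; EF_A = 12
ES_B = 0; EF_B = 3
ES_C = 3; EF_C = 3+13 = 16
ES_D = 12; EF_D = 12+11 = 23
ES_E = max(EF_A=12, EF_B=3) = 12; EF_E = 12+3 = 15
ES_F = 12; EF_F = 12+12 = 24
ES_G = 12; EF_G = 12+12 = 24
ES_H = max(EF_B=3, EF_E=15) = 15; EF_H = 15+10 = 25
ES_I = max(EF_E=15, EF_G=24) = 24; EF_I = 24+2 = 26
ES_J = max(EF_B=3, EF_C=16, EF_D=23, EF_E=15, EF_F=24, EF_H=25, EF_I=26) = 26; EF_J = 26+16 = 42
Expected project duration μ = 42 hours. Critical path: A → G → I → J.

Variance along critical path = 2.778 + 2.778 + 0.111 + 9.000 = 14.667; σ = 3.830 hours.
D = μ + z·σ = 42 + 2.326·3.830 = 50.9 hours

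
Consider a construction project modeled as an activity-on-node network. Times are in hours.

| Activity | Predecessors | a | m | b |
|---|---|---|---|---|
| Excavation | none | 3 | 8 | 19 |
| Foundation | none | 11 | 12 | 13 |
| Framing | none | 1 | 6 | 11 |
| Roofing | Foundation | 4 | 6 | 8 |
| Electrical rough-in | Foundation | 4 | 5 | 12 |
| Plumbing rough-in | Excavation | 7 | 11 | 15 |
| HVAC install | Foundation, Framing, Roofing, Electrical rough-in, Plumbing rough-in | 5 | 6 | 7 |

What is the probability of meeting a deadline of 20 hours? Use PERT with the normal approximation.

0.023

te_Excavation = (3 + 4·8 + 19)/6 = 54/6 = 9; σ²_Excavation = ((19−3)/6)² = 7.111
te_Foundation = (11 + 4·12 + 13)/6 = 72/6 = 12; σ²_Foundation = ((13−11)/6)² = 0.111
te_Framing = (1 + 4·6 + 11)/6 = 36/6 = 6; σ²_Framing = ((11−1)/6)² = 2.778
te_Roofing = (4 + 4·6 + 8)/6 = 36/6 = 6; σ²_Roofing = ((8−4)/6)² = 0.444
te_Electrical rough-in = (4 + 4·5 + 12)/6 = 36/6 = 6; σ²_Electrical rough-in = ((12−4)/6)² = 1.778
te_Plumbing rough-in = (7 + 4·11 + 15)/6 = 66/6 = 11; σ²_Plumbing rough-in = ((15−7)/6)² = 1.778
te_HVAC install = (5 + 4·6 + 7)/6 = 36/6 = 6; σ²_HVAC install = ((7−5)/6)² = 0.111

Forward pass:
ES_Excavation = 0; EF_Excavation = 9
ES_Foundation = 0; EF_Foundation = 12
ES_Framing = 0; EF_Framing = 6
ES_Roofing = 12; EF_Roofing = 12+6 = 18
ES_Electrical rough-in = 12; EF_Electrical rough-in = 12+6 = 18
ES_Plumbing rough-in = 9; EF_Plumbing rough-in = 9+11 = 20
ES_HVAC install = max(EF_Foundation=12, EF_Framing=6, EF_Roofing=18, EF_Electrical rough-in=18, EF_Plumbing rough-in=20) = 20; EF_HVAC install = 20+6 = 26
Expected project duration μ = 26 hours. Critical path: Excavation → Plumbing rough-in → HVAC install.

Variance along critical path = 7.111 + 1.778 + 0.111 = 9.000; σ = √9.000 = 3.000 hours.
Z = (20 − 26) / 3.000 = -2.000
P(T ≤ 20) = Φ(-2.000) ≈ 0.023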